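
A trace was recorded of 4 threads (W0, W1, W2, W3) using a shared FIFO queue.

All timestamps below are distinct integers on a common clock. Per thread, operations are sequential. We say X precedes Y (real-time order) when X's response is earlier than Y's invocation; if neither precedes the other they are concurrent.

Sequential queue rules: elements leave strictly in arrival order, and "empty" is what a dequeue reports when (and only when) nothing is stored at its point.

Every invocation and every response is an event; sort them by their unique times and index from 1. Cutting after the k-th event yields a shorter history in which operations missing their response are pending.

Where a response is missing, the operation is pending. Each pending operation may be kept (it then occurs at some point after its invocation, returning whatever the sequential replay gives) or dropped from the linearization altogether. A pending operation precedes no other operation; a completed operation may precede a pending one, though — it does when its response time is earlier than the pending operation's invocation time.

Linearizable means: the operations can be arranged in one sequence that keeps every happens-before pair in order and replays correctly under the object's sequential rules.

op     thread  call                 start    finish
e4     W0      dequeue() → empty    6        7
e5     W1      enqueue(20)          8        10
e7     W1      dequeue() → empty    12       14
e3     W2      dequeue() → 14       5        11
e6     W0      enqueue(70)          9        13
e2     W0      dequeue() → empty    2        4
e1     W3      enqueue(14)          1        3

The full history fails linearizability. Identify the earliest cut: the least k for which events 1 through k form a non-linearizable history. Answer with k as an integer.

14

one valid order for events 1..13 is e2, e1, e3, e4, e5, e6:
step 1: e2 dequeue() → empty — queue <>
step 2: e1 enqueue(14) — queue <14>
step 3: e3 dequeue() → 14 — queue <>
step 4: e4 dequeue() → empty — queue <>
step 5: e5 enqueue(20) — queue <20>
step 6: e6 enqueue(70) — queue <20,70>
with event 14 included (e7 responding at time 14), all real-time-consistent orders fail
for example e1, e2, e3, e4, e5, e6, e7 fails at step 2: e2 dequeue() → empty is not legal there
for example e1, e2, e3, e4, e5, e7, e6 fails at step 2: e2 dequeue() → empty is not legal there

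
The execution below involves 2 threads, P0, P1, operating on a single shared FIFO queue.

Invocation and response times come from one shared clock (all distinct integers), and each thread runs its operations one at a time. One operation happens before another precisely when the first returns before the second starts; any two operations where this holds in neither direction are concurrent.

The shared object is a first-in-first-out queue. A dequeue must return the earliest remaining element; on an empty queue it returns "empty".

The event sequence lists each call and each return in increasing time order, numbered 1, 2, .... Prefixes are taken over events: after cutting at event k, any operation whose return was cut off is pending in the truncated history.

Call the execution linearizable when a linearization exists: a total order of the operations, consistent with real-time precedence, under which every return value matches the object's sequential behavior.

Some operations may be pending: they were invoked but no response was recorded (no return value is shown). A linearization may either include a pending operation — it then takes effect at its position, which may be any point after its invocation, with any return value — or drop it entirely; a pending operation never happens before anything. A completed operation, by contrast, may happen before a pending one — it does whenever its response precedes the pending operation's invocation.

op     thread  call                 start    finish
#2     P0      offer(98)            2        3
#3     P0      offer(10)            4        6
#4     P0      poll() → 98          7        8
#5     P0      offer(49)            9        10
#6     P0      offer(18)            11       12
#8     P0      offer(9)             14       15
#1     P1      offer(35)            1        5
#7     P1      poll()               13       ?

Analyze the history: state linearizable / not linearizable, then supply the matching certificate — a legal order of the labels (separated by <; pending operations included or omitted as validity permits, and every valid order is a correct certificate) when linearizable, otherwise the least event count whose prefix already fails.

step 1: #2 offer(98) — queue <98>
step 2: #1 offer(35) — queue <98,35>
step 3: #3 offer(10) — queue <98,35,10>
step 4: #4 poll() → 98 — queue <35,10>
step 5: #5 offer(49) — queue <35,10,49>
step 6: #6 offer(18) — queue <35,10,49,18>
step 7: #7 poll() (pending, included) — queue <10,49,18>
step 8: #8 offer(9) — queue <10,49,18,9>

linearizable — witness: #2 < #1 < #3 < #4 < #5 < #6 < #7 < #8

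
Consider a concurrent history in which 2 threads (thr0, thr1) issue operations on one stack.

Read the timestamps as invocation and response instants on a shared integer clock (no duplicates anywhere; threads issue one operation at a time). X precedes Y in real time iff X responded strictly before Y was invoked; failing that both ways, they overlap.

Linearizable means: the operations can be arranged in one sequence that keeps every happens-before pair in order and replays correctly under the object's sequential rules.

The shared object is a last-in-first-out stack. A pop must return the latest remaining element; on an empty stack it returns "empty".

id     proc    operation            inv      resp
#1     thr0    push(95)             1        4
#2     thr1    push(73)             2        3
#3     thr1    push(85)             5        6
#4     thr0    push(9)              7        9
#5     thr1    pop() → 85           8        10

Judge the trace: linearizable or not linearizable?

linearizable

one valid linearization: #1, #2, #3, #5, #4
1. #1 push(95), leaving stack <95>
2. #2 push(73), leaving stack <95,73>
3. #3 push(85), leaving stack <95,73,85>
4. #5 pop() → 85, leaving stack <95,73>
5. #4 push(9), leaving stack <95,73,9>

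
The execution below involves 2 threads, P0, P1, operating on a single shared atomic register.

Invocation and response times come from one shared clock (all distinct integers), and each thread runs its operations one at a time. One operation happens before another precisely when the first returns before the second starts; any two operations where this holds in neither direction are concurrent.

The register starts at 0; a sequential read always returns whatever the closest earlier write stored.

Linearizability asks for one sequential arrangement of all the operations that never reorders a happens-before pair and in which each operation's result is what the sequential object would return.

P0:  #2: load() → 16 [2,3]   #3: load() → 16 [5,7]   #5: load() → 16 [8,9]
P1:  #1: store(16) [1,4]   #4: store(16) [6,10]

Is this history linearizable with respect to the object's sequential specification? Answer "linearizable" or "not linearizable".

linearizable

a witness: #1, #2, #3, #4, #5
after step 1 (#1 store(16)): value 16
after step 2 (#2 load() → 16): value 16
after step 3 (#3 load() → 16): value 16
after step 4 (#4 store(16)): value 16
after step 5 (#5 load() → 16): value 16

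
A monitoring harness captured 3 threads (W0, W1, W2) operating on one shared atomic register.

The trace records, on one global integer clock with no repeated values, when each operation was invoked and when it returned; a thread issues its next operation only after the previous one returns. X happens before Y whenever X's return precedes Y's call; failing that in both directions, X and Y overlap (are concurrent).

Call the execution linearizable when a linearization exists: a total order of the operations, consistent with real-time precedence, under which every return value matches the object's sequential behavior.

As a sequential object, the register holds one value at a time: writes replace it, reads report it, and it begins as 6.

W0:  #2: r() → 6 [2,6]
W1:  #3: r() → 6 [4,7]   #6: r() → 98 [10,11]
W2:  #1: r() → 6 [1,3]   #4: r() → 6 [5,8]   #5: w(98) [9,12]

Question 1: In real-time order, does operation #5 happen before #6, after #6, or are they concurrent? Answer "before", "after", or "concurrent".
Answer: concurrent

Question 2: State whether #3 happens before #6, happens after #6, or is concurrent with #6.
Answer: before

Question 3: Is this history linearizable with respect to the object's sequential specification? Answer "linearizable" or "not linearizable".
linearizable

witness order: #1, #2, #3, #4, #5, #6
1. #1 r() → 6, leaving value 6
2. #2 r() → 6, leaving value 6
3. #3 r() → 6, leaving value 6
4. #4 r() → 6, leaving value 6
5. #5 w(98), leaving value 98
6. #6 r() → 98, leaving value 98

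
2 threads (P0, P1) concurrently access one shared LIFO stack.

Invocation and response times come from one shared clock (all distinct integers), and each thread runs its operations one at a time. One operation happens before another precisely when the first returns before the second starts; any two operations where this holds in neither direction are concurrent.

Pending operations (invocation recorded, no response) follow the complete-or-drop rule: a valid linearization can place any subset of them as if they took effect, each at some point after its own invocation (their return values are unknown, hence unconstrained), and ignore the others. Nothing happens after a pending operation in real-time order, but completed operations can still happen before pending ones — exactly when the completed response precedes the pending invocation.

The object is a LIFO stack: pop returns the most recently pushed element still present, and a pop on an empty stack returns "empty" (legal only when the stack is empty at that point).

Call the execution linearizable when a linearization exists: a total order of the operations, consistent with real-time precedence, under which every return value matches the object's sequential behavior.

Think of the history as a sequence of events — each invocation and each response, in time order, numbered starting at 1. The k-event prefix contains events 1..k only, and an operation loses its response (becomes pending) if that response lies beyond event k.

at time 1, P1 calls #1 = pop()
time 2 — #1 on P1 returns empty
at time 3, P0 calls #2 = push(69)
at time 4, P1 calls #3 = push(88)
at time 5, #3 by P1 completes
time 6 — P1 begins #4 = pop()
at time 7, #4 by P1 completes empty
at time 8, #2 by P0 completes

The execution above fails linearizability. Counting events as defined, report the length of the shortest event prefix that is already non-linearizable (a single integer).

events 1..6 are linearizable; a witness order is #1, #2, #3:
after step 1 (#1 pop() → empty): stack <>
after step 2 (#2 push(69) (pending, included)): stack <69>
after step 3 (#3 push(88)): stack <69,88>
with event 7 included (#4 responding at time 7), all real-time-consistent orders fail
no escape via the 1 pending operation (#2): every completion choice fails
for example #1, #3, #4 (pending dropped) fails at step 3: #4 pop() → empty is not legal there

7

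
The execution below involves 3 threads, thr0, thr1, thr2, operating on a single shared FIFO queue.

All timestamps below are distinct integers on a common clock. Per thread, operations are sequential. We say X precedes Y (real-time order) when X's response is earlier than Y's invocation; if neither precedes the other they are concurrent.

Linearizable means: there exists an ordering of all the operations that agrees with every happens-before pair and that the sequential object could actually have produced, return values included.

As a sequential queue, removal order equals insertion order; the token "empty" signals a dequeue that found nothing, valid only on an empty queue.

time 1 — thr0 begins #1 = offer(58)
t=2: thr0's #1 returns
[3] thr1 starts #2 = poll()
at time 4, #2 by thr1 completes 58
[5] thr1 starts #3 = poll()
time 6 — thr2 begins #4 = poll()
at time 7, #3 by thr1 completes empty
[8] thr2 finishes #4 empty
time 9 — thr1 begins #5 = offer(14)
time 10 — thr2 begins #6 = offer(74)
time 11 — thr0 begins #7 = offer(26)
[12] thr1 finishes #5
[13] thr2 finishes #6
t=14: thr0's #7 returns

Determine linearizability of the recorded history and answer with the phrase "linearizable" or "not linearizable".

witness order: #1, #2, #3, #4, #5, #6, #7
after step 1 (#1 offer(58)): queue <58>
after step 2 (#2 poll() → 58): queue <>
after step 3 (#3 poll() → empty): queue <>
after step 4 (#4 poll() → empty): queue <>
after step 5 (#5 offer(14)): queue <14>
after step 6 (#6 offer(74)): queue <14,74>
after step 7 (#7 offer(26)): queue <14,74,26>

linearizable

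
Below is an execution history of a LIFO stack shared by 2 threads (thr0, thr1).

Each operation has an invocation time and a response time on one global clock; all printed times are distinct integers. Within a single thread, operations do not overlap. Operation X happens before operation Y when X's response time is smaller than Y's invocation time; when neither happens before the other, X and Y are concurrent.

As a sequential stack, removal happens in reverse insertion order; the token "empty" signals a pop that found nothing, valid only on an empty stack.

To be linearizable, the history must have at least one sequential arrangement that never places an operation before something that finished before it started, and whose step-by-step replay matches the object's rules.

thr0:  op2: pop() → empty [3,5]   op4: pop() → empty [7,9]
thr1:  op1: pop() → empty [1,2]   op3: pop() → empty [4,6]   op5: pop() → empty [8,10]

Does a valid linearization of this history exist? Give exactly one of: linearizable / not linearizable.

linearizable

a witness: op1, op2, op3, op4, op5
after step 1 (op1 pop() → empty): stack <>
after step 2 (op2 pop() → empty): stack <>
after step 3 (op3 pop() → empty): stack <>
after step 4 (op4 pop() → empty): stack <>
after step 5 (op5 pop() → empty): stack <>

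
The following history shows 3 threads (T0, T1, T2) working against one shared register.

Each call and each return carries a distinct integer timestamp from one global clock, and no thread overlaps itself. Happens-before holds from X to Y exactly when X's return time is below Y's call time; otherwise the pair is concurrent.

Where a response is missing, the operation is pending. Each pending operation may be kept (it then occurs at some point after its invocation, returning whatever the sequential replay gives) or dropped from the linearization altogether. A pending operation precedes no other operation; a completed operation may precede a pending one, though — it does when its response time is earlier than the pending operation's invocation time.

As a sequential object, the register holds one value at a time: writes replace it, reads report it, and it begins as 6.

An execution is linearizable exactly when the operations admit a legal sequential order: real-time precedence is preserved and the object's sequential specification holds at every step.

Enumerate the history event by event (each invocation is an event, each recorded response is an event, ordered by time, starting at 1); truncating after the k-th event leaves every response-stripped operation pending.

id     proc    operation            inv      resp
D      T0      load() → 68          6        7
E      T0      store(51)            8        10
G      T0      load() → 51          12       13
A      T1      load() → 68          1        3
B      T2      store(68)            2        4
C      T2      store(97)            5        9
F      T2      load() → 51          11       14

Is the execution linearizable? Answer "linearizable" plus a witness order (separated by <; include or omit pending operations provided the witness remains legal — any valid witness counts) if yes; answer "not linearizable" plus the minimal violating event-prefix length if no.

step 1: B store(68) — value 68
step 2: A load() → 68 — value 68
step 3: D load() → 68 — value 68
step 4: C store(97) — value 97
step 5: E store(51) — value 51
step 6: F load() → 51 — value 51
step 7: G load() → 51 — value 51

linearizable — witness: B < A < D < C < E < F < G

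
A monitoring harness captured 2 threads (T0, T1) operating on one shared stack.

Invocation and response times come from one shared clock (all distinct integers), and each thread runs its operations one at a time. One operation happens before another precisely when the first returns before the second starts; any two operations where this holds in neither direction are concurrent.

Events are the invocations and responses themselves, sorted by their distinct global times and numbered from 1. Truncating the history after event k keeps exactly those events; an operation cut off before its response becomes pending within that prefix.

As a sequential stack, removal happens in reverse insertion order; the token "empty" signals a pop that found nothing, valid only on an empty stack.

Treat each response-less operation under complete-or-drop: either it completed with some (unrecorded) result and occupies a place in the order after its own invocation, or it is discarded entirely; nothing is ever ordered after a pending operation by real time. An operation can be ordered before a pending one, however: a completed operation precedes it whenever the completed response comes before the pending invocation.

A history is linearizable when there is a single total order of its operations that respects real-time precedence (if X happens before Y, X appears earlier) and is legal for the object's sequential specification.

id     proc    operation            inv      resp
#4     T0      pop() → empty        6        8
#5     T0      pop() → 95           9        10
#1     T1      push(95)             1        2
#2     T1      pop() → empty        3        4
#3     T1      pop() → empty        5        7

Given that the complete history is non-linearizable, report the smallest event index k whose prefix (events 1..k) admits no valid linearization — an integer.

a valid linearization of events 1..3 exists, for instance #1:
step 1: #1 push(95) — stack <95>
include event 4 — #2 responding at 4 — and every candidate order breaks
take #1, #2: step 2 already fails, because #2 pop() → empty cannot occur there

4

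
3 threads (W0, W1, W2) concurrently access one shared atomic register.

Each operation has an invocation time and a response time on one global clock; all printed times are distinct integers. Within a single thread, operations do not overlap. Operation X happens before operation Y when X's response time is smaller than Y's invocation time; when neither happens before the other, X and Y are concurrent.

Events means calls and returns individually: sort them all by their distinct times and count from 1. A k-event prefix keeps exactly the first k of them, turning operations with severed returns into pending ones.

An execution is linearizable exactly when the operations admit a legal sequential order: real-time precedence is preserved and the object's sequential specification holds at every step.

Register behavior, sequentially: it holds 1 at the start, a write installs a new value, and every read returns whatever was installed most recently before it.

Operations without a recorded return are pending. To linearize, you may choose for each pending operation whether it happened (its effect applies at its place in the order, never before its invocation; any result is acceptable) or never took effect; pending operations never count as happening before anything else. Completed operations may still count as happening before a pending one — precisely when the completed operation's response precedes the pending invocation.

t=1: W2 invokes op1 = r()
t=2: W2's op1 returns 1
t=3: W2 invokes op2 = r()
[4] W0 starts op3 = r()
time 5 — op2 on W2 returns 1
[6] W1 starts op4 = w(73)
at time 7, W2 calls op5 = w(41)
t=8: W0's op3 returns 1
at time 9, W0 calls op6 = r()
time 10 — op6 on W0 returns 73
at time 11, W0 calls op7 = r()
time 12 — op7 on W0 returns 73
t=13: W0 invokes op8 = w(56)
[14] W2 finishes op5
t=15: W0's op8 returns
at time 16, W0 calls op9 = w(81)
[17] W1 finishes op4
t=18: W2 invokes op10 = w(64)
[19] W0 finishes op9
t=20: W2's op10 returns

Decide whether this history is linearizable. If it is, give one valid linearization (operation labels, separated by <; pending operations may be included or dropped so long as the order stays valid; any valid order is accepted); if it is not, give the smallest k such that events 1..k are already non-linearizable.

step 1: op1 r() → 1 — value 1
step 2: op2 r() → 1 — value 1
step 3: op3 r() → 1 — value 1
step 4: op4 w(73) — value 73
step 5: op6 r() → 73 — value 73
step 6: op7 r() → 73 — value 73
step 7: op5 w(41) — value 41
step 8: op8 w(56) — value 56
step 9: op9 w(81) — value 81
step 10: op10 w(64) — value 64

linearizable — witness: op1 < op2 < op3 < op4 < op6 < op7 < op5 < op8 < op9 < op10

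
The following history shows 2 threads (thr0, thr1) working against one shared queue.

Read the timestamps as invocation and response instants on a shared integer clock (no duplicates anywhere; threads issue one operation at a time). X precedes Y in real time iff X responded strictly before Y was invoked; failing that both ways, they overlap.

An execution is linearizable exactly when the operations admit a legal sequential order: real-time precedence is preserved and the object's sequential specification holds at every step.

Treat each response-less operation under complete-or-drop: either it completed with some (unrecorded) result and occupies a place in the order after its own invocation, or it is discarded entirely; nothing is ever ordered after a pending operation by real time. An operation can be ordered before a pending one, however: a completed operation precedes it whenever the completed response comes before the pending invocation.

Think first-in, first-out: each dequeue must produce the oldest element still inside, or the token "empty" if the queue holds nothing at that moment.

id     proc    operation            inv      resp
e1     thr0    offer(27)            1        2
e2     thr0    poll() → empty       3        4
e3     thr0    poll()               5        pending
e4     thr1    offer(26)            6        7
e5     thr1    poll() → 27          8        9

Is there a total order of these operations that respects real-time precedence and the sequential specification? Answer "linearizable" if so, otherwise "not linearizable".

not linearizable

through event 3 a valid linearization exists; event 4 (e2 responding at time 4) ends that
the completed operations (2 total) allow one real-time order; the queue replay rejects it
for example e1, e2 fails at step 2: e2 poll() → empty is not legal there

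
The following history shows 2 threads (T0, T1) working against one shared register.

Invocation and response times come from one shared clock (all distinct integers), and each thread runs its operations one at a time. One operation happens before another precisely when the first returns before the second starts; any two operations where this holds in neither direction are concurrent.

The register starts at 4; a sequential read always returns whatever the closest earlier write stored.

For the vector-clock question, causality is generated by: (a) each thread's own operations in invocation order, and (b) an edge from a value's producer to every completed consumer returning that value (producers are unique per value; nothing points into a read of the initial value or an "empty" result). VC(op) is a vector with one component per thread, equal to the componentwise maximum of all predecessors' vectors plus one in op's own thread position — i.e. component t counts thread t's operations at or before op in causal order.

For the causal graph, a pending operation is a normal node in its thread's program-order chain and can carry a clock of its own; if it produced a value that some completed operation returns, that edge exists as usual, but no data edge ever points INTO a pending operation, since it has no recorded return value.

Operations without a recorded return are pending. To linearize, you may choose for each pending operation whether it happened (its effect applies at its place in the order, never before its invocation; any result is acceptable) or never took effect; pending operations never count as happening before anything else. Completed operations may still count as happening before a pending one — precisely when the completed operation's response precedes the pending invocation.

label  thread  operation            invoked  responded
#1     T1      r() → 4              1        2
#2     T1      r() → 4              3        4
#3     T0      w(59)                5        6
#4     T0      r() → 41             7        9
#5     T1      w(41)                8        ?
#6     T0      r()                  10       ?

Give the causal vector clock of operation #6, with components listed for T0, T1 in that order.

(3, 3)

VC(#1, invoked at 1): no causal predecessors; +1 on T1 → (0, 1)
VC(#3, invoked at 5): no causal predecessors; +1 on T0 → (1, 0)
from VC(#1)=(0, 1), #2 (invoked 3) maxes components and bumps T1 → (0, 2)
from VC(#2)=(0, 2), #5 (invoked 8) maxes components and bumps T1 → (0, 3)
from VC(#3)=(1, 0), VC(#5)=(0, 3), #4 (invoked 7) maxes components and bumps T0 → (2, 3)
from VC(#4)=(2, 3), #6 (invoked 10) maxes components and bumps T0 → (3, 3)
target: VC(#6) = (3, 3)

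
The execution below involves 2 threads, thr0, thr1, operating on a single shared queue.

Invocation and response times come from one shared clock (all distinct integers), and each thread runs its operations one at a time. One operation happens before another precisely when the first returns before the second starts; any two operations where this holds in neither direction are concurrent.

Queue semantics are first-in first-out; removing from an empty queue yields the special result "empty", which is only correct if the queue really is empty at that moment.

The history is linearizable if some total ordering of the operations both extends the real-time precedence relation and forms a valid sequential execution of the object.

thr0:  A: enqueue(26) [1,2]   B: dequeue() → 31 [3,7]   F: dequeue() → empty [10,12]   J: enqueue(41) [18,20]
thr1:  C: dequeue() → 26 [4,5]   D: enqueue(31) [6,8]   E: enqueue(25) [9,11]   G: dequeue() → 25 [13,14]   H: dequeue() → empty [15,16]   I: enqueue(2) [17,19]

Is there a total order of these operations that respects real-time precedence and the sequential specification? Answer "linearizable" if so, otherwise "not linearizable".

witness order: A, C, D, B, F, E, G, H, I, J
step 1: A enqueue(26) — queue <26>
step 2: C dequeue() → 26 — queue <>
step 3: D enqueue(31) — queue <31>
step 4: B dequeue() → 31 — queue <>
step 5: F dequeue() → empty — queue <>
step 6: E enqueue(25) — queue <25>
step 7: G dequeue() → 25 — queue <>
step 8: H dequeue() → empty — queue <>
step 9: I enqueue(2) — queue <2>
step 10: J enqueue(41) — queue <2,41>

linearizable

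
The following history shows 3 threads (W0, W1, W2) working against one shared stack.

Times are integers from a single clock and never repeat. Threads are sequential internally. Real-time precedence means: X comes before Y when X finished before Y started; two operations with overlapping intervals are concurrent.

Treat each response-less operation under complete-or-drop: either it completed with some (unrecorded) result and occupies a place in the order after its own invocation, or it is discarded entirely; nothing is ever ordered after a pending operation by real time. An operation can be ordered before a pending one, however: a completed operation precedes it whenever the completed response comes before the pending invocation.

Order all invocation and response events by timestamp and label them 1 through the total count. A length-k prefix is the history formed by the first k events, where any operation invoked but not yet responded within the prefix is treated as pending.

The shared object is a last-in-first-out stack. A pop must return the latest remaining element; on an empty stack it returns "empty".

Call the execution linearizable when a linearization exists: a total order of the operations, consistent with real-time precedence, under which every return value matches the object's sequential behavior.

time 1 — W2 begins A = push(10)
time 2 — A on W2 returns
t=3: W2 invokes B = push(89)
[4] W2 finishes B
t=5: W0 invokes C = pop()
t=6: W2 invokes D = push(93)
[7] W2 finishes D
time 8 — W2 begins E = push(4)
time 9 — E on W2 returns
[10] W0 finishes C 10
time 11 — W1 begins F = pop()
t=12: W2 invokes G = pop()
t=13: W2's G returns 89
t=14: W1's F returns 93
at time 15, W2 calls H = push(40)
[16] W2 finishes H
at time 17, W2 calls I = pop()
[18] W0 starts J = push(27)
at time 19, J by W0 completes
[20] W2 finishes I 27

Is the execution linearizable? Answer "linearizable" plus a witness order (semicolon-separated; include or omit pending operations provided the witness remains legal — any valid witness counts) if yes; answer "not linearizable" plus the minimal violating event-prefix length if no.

already the first 10 events (up to C's response at time 10) admit no linearization; the first 9 still do
3 orders of the 5 completed stack ops respect real time; none is legal
e.g. A, B, C, D, E: illegal at step 3, since C pop() → 10 cannot apply there
e.g. A, B, D, C, E: illegal at step 4, since C pop() → 10 cannot apply there

not linearizable — minimal violating prefix: 10 events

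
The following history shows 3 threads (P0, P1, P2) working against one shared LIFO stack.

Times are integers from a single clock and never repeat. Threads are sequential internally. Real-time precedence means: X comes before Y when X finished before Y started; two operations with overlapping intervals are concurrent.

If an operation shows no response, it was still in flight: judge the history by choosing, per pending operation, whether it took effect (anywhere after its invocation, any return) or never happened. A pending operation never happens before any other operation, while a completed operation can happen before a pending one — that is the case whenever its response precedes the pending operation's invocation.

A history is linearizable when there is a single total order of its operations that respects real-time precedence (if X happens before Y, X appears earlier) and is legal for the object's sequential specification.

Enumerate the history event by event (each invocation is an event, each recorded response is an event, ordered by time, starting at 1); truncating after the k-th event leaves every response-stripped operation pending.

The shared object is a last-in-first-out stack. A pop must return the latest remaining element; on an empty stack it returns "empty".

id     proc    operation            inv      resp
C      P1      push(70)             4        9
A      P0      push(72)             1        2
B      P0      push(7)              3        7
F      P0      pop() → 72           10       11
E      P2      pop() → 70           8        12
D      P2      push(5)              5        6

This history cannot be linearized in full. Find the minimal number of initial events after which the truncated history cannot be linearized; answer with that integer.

events 1..10 are linearizable; a witness order is A, B, C, D:
1. A push(72), leaving stack <72>
2. B push(7), leaving stack <72,7>
3. C push(70), leaving stack <72,7,70>
4. D push(5), leaving stack <72,7,70,5>
adding event 11 (F responds at 11) leaves no legal real-time order
every completion of the 1 pending operation (E) was checked; none linearizes
take A, B, C, D, F (pending dropped): step 5 already fails, because F pop() → 72 cannot occur there
take A, B, D, C, F (pending dropped): step 5 already fails, because F pop() → 72 cannot occur there

11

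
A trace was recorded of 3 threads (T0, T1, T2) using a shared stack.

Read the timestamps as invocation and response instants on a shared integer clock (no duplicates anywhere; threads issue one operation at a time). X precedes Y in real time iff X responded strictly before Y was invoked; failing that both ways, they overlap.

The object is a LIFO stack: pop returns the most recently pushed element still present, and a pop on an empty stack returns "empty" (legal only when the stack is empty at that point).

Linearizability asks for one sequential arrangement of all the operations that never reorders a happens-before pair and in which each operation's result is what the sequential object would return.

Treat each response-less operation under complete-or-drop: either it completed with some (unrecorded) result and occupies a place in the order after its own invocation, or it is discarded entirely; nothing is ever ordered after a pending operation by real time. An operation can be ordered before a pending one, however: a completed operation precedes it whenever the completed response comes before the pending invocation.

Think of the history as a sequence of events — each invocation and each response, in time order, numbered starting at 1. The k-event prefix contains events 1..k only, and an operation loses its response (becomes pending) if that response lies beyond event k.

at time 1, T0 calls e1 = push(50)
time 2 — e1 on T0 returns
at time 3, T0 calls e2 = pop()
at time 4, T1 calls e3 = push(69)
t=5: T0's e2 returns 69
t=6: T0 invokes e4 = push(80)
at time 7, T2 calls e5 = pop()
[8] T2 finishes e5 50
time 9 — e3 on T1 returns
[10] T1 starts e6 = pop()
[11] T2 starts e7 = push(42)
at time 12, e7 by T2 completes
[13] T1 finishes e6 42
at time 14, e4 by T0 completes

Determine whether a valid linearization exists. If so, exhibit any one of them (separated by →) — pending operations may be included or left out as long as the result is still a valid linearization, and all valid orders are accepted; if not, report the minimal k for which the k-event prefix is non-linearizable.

linearizable — witness: e1 → e3 → e2 → e5 → e4 → e7 → e6

1. e1 push(50), leaving stack <50>
2. e3 push(69), leaving stack <50,69>
3. e2 pop() → 69, leaving stack <50>
4. e5 pop() → 50, leaving stack <>
5. e4 push(80), leaving stack <80>
6. e7 push(42), leaving stack <80,42>
7. e6 pop() → 42, leaving stack <80>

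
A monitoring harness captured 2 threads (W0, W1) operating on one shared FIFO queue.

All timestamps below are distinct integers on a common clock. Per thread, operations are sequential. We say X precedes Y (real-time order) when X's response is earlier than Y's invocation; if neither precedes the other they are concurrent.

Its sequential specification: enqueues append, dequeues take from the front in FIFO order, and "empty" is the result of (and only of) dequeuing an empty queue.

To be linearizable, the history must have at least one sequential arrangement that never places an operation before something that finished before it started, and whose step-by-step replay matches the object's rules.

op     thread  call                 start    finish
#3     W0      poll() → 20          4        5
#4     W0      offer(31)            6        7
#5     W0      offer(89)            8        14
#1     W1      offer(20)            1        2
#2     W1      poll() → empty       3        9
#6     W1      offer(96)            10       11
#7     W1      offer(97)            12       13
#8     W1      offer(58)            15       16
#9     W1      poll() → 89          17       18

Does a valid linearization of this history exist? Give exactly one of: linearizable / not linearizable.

not linearizable

already the first 18 events (up to #9's response at time 18) admit no linearization; the first 17 still do
9 completed operations, 10 real-time-consistent orders — every FIFO queue replay fails
e.g. #1, #2, #3, #4, #5, #6, #7, #8, #9: illegal at step 2, since #2 poll() → empty cannot apply there
e.g. #1, #2, #3, #4, #6, #5, #7, #8, #9: illegal at step 2, since #2 poll() → empty cannot apply there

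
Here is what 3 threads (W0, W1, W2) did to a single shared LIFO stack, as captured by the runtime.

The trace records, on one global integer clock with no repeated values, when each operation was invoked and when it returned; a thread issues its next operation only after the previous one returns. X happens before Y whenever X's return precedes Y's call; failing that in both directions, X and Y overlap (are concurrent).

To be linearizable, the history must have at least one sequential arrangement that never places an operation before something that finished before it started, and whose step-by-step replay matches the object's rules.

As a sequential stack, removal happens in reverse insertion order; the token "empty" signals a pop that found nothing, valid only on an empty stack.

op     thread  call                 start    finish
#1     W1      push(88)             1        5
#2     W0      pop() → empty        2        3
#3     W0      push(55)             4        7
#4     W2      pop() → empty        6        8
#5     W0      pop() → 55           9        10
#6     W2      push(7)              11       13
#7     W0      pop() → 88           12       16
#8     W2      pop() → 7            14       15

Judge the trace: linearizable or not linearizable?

prefix check: 1..7 passes, 1..8 fails once #4's time-8 response joins
real-time-consistent orders of the 4 completed operations: 5 — all fail the LIFO stack replay
for example #1, #2, #3, #4 fails at step 2: #2 pop() → empty is not legal there
for example #1, #2, #4, #3 fails at step 2: #2 pop() → empty is not legal there

not linearizable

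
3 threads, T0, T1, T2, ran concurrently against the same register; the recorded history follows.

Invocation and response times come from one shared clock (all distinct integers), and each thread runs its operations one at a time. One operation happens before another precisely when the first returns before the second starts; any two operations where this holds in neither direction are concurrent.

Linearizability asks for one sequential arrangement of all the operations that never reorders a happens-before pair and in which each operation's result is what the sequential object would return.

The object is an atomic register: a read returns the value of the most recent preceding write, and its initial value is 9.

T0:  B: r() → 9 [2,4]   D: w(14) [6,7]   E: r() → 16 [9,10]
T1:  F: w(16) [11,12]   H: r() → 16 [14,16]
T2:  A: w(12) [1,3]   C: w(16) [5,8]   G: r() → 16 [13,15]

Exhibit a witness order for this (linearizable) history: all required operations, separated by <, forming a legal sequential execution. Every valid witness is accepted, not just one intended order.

B < A < D < C < E < F < G < H

step 1: B r() → 9 — value 9
step 2: A w(12) — value 12
step 3: D w(14) — value 14
step 4: C w(16) — value 16
step 5: E r() → 16 — value 16
step 6: F w(16) — value 16
step 7: G r() → 16 — value 16
step 8: H r() → 16 — value 16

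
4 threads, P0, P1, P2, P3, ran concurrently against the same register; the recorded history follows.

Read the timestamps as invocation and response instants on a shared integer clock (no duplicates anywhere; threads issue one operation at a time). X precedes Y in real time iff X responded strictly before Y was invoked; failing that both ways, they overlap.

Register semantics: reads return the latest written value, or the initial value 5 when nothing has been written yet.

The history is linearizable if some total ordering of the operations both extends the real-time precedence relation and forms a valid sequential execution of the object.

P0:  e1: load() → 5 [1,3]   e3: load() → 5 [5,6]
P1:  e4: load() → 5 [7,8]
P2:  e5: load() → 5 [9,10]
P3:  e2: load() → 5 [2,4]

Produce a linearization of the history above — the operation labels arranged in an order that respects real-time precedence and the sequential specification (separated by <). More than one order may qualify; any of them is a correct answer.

after step 1 (e1 load() → 5): value 5
after step 2 (e2 load() → 5): value 5
after step 3 (e3 load() → 5): value 5
after step 4 (e4 load() → 5): value 5
after step 5 (e5 load() → 5): value 5

e1 < e2 < e3 < e4 < e5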